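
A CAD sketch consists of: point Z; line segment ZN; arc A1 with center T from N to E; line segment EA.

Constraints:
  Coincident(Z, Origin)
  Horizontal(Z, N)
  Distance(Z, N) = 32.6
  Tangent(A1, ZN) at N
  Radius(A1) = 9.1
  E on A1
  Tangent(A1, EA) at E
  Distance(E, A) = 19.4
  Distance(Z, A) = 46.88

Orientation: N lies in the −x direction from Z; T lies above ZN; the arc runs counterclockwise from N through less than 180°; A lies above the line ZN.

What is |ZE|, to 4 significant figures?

28.75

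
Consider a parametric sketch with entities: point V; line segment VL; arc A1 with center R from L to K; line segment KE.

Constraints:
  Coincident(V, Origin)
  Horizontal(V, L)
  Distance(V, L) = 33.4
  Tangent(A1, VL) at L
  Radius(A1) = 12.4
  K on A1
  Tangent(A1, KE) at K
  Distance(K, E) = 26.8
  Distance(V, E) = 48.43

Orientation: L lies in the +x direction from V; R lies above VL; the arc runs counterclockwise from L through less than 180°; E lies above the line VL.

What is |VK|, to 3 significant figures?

47.5

V is at the origin; V and L share the same y with |VL| = 33.4 and L on the +x side, so L = (33.4, 0.00). A1 meets VL tangentially, so RL is at right angles to VL, so R = L + (0, 12.4) = (33.4, 12.4). Since RK ⟂ KE (tangency), |RE| = √(12.4² + 26.8²) = 29.5 regardless of where K sits on A1. So E lies on both circle(V, 48.43) and circle(R, 29.5); the above-VL intersection is E = (25.9, 40.9). K is the foot of the tangent from E: K = (43.0, 20.3).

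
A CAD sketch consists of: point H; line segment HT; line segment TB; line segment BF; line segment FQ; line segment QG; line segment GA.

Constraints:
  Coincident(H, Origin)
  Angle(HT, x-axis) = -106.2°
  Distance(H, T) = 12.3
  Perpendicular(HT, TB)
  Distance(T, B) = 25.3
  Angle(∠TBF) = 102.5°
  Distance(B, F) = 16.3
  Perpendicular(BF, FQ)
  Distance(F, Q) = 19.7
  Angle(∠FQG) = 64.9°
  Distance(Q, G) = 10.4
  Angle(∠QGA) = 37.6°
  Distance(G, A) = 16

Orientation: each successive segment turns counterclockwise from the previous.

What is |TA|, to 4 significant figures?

30.80

H is at the origin; HT runs at -106.2° with length 12.3, so T = (-3.432, -11.81). HT ⟂ TB, so TB runs at -16.20°; with |TB| = 25.3, B = (20.86, -18.87). ∠TBF = 102.5° gives BF at 61.30° from the x-axis; with |BF| = 16.3, F = (28.69, -4.573). BF ⟂ FQ, so FQ runs at 151.3°; with |FQ| = 19.7, Q = (11.41, 4.888). ∠FQG = 64.9° gives QG at -93.60° from the x-axis; with |QG| = 10.4, G = (10.76, -5.492). ∠QGA = 37.6° gives GA at 48.80° from the x-axis; with |GA| = 16.0, A = (21.30, 6.547). Then |TA| = |A − T| = 30.80.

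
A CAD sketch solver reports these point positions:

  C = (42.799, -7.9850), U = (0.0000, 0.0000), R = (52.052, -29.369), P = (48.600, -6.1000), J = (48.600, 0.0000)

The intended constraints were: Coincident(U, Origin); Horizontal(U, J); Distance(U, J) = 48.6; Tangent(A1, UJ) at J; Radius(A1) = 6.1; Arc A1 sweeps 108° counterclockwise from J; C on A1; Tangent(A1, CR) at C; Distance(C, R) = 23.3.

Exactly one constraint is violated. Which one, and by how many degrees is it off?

Tangent(A1, CR) at C — off by 5.40°.

U = (0.00, 0.00) ✓; U.y = 0.00, J.y = 0.00 ✓; |UJ| = 48.60 ✓; ∠(PJ, JU) = 90.00° ✓; |PJ| = 6.100 ✓; bearing(P→C) − bearing(P→J) = 108.0° ✓; |PC| = 6.100 ✓; ∠(PC, CR) = 84.60° ✗; |CR| = 23.30 ✓.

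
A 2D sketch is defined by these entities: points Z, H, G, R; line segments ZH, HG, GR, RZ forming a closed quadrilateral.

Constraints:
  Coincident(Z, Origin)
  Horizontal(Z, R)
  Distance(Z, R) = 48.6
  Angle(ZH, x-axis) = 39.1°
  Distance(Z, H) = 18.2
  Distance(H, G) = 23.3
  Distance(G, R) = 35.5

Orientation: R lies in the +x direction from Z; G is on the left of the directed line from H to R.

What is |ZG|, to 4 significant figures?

41.29

Z is at the origin; Z and R share the same y with |ZR| = 48.6 and R in +x, so R = (48.6, 0). ZH runs at 39.1° with |ZH| = 18.2, so H = (14.12, 11.48). G is determined by |HG| = 23.3 and |GR| = 35.5 together: it lies at the intersection of circle(H, 23.3) and circle(R, 35.5). With |HR| = 36.34, the foot of the radical line on HR is 8.297 from H and the perpendicular offset is √(23.3² − 8.297²) = 21.77. Taking the left-of-HR solution: G = (28.87, 29.52).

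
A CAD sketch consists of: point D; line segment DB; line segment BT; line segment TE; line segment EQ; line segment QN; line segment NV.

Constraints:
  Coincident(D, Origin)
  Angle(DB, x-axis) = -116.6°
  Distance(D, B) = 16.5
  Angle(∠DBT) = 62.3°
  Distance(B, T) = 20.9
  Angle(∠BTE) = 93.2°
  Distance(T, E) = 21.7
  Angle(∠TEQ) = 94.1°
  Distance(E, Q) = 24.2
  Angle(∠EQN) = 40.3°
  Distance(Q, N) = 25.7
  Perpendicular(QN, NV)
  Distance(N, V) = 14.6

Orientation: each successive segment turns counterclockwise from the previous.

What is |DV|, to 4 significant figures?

18.58

∠EQN = 40.3° gives QN at -46.50° from the x-axis; with |QN| = 25.7, N = (7.936, -8.695). QN is perpendicular to NV, so NV runs at 43.50°; with |NV| = 14.6, V = (18.53, 1.355). Then |DV| = |V − D| = 18.58.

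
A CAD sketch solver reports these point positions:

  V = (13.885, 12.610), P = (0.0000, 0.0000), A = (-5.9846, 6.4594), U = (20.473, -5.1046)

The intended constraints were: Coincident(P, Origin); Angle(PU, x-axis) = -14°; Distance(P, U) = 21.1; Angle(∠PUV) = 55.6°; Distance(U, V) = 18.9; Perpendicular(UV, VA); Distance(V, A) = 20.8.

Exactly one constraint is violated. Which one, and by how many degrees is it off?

Perpendicular(UV, VA) — off by 3.20°.

P = (0.00, 0.00) ✓; PU at -14.00° ✓; |PU| = 21.10 ✓; ∠PUV = 55.60° ✓; |UV| = 18.90 ✓; ∠(UV, VA) = 86.80° ✗; |VA| = 20.80 ✓.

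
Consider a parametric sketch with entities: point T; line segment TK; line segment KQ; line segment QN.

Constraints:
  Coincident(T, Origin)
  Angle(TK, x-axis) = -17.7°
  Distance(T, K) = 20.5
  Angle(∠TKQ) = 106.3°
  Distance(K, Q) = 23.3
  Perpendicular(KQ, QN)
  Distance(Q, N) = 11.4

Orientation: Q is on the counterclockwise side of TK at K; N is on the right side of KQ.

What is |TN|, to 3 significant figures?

42.5

∠TKQ = 106.3°, so KQ runs at -17.7° + (180° − 106.3°) = 56.0° from the x-axis; with |KQ| = 23.3, Q = K + 23.3·(cos 56.0°, sin 56.0°) = (32.6, 13.1). The perpendicularity gives QN at right angles to KQ; with |QN| = 11.4 on the right of KQ, N = Q + 11.4·(0.829, -0.559) = (42.0, 6.71). Then |TN| = |N − T| = 42.5.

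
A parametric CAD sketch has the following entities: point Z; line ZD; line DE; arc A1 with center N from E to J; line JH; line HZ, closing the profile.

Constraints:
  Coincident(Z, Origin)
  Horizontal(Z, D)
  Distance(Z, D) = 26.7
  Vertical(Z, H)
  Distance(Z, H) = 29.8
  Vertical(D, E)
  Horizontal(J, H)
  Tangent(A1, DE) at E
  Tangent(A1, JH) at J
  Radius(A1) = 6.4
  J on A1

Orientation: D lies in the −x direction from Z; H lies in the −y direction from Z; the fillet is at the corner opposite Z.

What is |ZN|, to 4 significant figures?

30.98

Z is at the origin; ZD is horizontal with |ZD| = 26.7 and D on the −x side, so D = (-26.70, 0.000). ZH is vertical with |ZH| = 29.8 and H on the −y side, so H = (0.000, -29.80). The virtual corner opposite Z is at (-26.70, -29.80). A1 meets DE tangentially, so NE is at right angles to DE and since A1 is tangent to JH there, NJ ⟂ JH, with radius 6.4, so the center N sits 6.4 in from both sides at N = (-20.30, -23.40). Then |ZN| = |N − Z| = 30.98.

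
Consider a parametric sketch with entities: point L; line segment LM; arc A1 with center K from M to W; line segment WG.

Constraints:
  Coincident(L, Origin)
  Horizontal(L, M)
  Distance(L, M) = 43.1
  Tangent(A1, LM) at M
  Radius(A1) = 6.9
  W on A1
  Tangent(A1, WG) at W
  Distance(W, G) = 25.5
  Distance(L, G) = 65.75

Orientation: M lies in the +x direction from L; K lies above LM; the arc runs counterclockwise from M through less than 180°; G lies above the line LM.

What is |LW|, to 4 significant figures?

49.57

L is at the origin; LM is horizontal with |LM| = 43.1 and M on the +x side, so M = (43.10, 0.000). A1 meets LM tangentially, so KM is at right angles to LM, so K = M + (0, 6.9) = (43.10, 6.900). Since KW ⟂ WG (tangency), |KG| = √(6.9² + 25.5²) = 26.42 regardless of where W sits on A1. So G lies on both circle(L, 65.75) and circle(K, 26.42); the above-LM intersection is G = (59.77, 27.39). W is the foot of the tangent from G: W = (49.40, 4.094).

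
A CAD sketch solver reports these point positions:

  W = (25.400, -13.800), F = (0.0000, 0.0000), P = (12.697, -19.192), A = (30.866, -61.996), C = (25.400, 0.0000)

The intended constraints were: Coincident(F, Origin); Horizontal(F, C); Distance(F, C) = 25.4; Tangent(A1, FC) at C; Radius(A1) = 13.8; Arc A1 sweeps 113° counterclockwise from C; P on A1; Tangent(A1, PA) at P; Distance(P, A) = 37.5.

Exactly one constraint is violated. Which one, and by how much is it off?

Distance(P, A) = 37.5 — off by 9.00.

F = (0.00, 0.00) ✓; F.y = 0.00, C.y = 0.00 ✓; |FC| = 25.40 ✓; ∠(WC, CF) = 90.00° ✓; |WC| = 13.80 ✓; bearing(W→P) − bearing(W→C) = 113.0° ✓; |WP| = 13.80 ✓; ∠(WP, PA) = 90.00° ✓; |PA| = 46.50 ✗.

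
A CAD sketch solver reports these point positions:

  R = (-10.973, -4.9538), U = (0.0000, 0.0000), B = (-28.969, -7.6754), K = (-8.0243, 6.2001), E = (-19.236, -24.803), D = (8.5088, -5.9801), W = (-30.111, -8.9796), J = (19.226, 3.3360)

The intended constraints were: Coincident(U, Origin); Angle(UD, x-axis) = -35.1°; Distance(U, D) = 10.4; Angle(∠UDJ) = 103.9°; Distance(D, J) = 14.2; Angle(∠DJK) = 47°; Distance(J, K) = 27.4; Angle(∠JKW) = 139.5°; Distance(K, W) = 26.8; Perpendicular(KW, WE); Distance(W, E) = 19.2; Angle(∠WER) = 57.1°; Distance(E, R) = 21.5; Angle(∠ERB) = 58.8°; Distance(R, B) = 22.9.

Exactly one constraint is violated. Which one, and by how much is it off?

Distance(R, B) = 22.9 — off by 4.70.

U = (0.00, 0.00) ✓; UD at -35.10° ✓; |UD| = 10.40 ✓; ∠UDJ = 103.9° ✓; |DJ| = 14.20 ✓; ∠DJK = 47.00° ✓; |JK| = 27.40 ✓; ∠JKW = 139.5° ✓; |KW| = 26.80 ✓; ∠(KW, WE) = 90.00° ✓; |WE| = 19.20 ✓; ∠WER = 57.10° ✓; |ER| = 21.50 ✓; ∠ERB = 58.80° ✓; |RB| = 18.20 ✗.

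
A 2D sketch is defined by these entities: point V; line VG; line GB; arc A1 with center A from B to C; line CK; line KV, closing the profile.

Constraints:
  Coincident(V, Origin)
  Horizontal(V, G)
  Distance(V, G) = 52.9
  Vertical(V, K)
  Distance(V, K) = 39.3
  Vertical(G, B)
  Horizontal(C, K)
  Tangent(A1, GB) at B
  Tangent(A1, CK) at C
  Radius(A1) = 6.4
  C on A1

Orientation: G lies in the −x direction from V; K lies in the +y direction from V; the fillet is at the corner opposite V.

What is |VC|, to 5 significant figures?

60.883

V is at the origin; V and G share the same y with |VG| = 52.9 and G on the −x side, so G = (-52.900, 0.0000). V and K share the same x with |VK| = 39.3 and K on the +y side, so K = (0.0000, 39.300). The virtual corner opposite V is at (-52.900, 39.300). The tangent condition forces AB to be normal to GB and the tangent condition forces AC to be normal to CK, with radius 6.4, so the center A sits 6.4 in from both sides at A = (-46.500, 32.900). That places the tangent points at B = (-52.900, 32.900) on GB and C = (-46.500, 39.300) on CK. Then |VC| = |C − V| = 60.883.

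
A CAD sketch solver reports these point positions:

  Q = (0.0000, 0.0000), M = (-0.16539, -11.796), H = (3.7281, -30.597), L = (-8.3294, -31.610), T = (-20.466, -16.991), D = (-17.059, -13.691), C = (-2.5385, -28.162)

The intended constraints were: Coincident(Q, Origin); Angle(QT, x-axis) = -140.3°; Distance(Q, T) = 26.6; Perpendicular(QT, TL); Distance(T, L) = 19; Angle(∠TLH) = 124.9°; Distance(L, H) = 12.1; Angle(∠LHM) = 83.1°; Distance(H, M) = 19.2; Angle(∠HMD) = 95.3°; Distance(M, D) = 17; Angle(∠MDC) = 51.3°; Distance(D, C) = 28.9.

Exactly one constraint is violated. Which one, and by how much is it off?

Distance(D, C) = 28.9 — off by 8.40.

Q = (0.00, 0.00) ✓; QT at -140.3° ✓; |QT| = 26.60 ✓; ∠(QT, TL) = 90.00° ✓; |TL| = 19.00 ✓; ∠TLH = 124.9° ✓; |LH| = 12.10 ✓; ∠LHM = 83.10° ✓; |HM| = 19.20 ✓; ∠HMD = 95.30° ✓; |MD| = 17.00 ✓; ∠MDC = 51.30° ✓; |DC| = 20.50 ✗.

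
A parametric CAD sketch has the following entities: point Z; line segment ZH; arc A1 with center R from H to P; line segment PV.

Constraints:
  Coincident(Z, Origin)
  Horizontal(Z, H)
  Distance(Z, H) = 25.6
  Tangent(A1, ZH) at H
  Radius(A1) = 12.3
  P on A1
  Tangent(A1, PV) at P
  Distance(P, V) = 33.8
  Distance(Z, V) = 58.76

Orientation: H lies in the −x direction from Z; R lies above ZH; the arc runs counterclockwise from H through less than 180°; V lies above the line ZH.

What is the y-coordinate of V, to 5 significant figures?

46.912

Z is at the origin; ZH is horizontal with |ZH| = 25.6 and H on the −x side, so H = (-25.600, 0.0000). The tangent condition forces RH to be normal to ZH, so R = H + (0, 12.3) = (-25.600, 12.300). Since RP ⟂ PV (tangency), |RV| = √(12.3² + 33.8²) = 35.968 regardless of where P sits on A1. So V lies on both circle(Z, 58.76) and circle(R, 35.968); the above-ZH intersection is V = (-35.383, 46.912). P is the foot of the tangent from V: P = (-15.621, 19.491).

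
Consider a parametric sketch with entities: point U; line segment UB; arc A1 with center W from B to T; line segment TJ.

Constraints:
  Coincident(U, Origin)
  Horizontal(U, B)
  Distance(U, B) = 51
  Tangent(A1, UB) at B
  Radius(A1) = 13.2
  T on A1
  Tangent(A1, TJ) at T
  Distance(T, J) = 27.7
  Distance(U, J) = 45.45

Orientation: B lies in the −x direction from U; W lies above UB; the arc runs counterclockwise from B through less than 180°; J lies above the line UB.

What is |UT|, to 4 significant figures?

39.55

Checks: ∠(WB, BU) = 90.00° ✓; |WT| = 13.20 ✓; ∠(WT, TJ) = 90.00° ✓; |TJ| = 27.70 ✓; |UJ| = 45.45 ✓.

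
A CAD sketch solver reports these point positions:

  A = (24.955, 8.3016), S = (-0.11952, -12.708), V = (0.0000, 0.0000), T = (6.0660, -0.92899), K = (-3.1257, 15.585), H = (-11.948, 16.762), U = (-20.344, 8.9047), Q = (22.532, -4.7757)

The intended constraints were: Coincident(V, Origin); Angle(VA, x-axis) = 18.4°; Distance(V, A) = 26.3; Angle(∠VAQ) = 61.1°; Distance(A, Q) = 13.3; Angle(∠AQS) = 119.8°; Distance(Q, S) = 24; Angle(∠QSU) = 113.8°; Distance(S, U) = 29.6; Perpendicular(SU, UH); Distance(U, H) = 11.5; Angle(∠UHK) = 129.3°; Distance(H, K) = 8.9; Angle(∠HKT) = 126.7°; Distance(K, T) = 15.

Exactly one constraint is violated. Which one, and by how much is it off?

Distance(K, T) = 15 — off by 3.90.

V = (0.00, 0.00) ✓; VA at 18.40° ✓; |VA| = 26.30 ✓; ∠VAQ = 61.10° ✓; |AQ| = 13.30 ✓; ∠AQS = 119.8° ✓; |QS| = 24.00 ✓; ∠QSU = 113.8° ✓; |SU| = 29.60 ✓; ∠(SU, UH) = 90.00° ✓; |UH| = 11.50 ✓; ∠UHK = 129.3° ✓; |HK| = 8.900 ✓; ∠HKT = 126.7° ✓; |KT| = 18.90 ✗.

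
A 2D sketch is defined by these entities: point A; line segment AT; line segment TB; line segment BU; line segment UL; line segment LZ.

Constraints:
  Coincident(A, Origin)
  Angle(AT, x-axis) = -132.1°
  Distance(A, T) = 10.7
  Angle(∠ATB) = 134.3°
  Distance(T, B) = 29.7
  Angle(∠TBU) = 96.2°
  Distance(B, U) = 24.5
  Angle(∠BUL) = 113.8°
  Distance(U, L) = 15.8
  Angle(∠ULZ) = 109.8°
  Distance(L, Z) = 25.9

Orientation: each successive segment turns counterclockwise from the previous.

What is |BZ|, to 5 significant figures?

34.515

A is at the origin; AT runs at -132.1° with length 10.7, so T = (-7.1736, -7.9391). ∠ATB = 134.3° gives TB at -86.400° from the x-axis; with |TB| = 29.7, B = (-5.3087, -37.581). ∠TBU = 96.2° gives BU at -2.6000° from the x-axis; with |BU| = 24.5, U = (19.166, -38.692). ∠BUL = 113.8° gives UL at 63.600° from the x-axis; with |UL| = 15.8, L = (26.191, -24.540). ∠ULZ = 109.8° gives LZ at 133.80° from the x-axis; with |LZ| = 25.9, Z = (8.2648, -5.8461). Then |BZ| = |Z − B| = 34.515.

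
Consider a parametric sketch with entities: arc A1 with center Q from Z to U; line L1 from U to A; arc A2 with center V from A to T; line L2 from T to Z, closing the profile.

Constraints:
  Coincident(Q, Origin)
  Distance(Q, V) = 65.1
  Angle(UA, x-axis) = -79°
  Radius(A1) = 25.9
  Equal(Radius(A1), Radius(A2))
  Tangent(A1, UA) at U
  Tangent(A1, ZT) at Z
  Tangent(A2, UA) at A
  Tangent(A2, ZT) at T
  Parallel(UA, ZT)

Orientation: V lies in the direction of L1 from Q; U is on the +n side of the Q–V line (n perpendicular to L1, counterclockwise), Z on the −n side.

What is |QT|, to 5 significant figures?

70.063

Tangency of A1 to both parallel lines with radius 25.9 puts U and Z at Q ± 25.9·n: U = (25.424, 4.9420), Z = (-25.424, -4.9420). Equal radii place A and T the same way about V: A = V + 25.9·n = (37.846, -58.962), T = V − 25.9·n = (-13.002, -68.846). Then |QT| = |T − Q| = 70.063.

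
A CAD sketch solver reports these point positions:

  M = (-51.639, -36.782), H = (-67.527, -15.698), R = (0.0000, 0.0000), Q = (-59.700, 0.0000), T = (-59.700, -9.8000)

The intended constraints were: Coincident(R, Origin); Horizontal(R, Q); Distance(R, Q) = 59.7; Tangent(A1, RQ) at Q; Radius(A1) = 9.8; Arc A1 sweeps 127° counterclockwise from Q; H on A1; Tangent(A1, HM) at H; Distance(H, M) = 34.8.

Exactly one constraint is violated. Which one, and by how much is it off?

Distance(H, M) = 34.8 — off by 8.40.

R = (0.00, 0.00) ✓; R.y = 0.00, Q.y = 0.00 ✓; |RQ| = 59.70 ✓; ∠(TQ, QR) = 90.00° ✓; |TQ| = 9.800 ✓; bearing(T→H) − bearing(T→Q) = 127.0° ✓; |TH| = 9.800 ✓; ∠(TH, HM) = 90.00° ✓; |HM| = 26.40 ✗.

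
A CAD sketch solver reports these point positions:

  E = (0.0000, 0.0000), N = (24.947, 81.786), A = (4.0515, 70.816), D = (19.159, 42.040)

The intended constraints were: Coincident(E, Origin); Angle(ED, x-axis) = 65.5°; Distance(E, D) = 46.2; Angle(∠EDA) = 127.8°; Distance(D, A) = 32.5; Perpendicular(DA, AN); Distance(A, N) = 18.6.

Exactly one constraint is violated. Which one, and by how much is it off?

Distance(A, N) = 18.6 — off by 5.00.

E = (0.00, 0.00) ✓; ED at 65.50° ✓; |ED| = 46.20 ✓; ∠EDA = 127.8° ✓; |DA| = 32.50 ✓; ∠(DA, AN) = 90.00° ✓; |AN| = 23.60 ✗.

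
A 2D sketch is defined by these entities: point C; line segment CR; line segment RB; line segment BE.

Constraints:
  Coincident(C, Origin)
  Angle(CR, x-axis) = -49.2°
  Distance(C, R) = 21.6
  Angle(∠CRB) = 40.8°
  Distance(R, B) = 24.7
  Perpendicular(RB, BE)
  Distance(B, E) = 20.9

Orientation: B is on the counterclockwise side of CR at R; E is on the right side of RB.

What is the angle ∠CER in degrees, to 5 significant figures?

36.352°

∠CRB = 40.8°, so RB runs at -49.2° + (180° − 40.8°) = 90.000° from the x-axis; with |RB| = 24.7, B = R + 24.7·(cos 90.000°, sin 90.000°) = (14.114, 8.3489). RB is perpendicular to BE; with |BE| = 20.9 on the right of RB, E = B + 20.9·(1.0000, -2.8328e-16) = (35.014, 8.3489). Then cos ∠CER = EC·ER / (|EC||ER|), giving 36.352°.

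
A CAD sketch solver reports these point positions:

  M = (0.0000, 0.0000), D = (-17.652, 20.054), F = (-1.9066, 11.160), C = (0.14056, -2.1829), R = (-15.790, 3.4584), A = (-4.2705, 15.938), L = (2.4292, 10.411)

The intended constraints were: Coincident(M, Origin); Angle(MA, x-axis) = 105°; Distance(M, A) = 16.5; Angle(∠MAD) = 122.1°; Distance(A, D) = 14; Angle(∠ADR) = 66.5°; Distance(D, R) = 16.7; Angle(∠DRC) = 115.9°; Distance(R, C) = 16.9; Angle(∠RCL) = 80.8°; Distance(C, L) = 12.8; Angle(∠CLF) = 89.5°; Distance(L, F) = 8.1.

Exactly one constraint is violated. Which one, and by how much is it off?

Distance(L, F) = 8.1 — off by 3.70.

M = (0.00, 0.00) ✓; MA at 105.0° ✓; |MA| = 16.50 ✓; ∠MAD = 122.1° ✓; |AD| = 14.00 ✓; ∠ADR = 66.50° ✓; |DR| = 16.70 ✓; ∠DRC = 115.9° ✓; |RC| = 16.90 ✓; ∠RCL = 80.80° ✓; |CL| = 12.80 ✓; ∠CLF = 89.50° ✓; |LF| = 4.400 ✗.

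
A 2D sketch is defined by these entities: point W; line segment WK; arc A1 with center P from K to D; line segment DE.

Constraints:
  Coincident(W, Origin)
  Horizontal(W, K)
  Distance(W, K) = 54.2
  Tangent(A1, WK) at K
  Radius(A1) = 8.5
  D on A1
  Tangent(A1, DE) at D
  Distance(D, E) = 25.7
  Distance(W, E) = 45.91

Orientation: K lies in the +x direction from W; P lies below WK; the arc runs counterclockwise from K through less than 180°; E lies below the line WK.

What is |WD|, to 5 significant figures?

46.708

W is at the origin; W and K share the same y with |WK| = 54.2 and K on the +x side, so K = (54.200, 0.0000). Since A1 is tangent to WK there, PK ⟂ WK, so P = K + (0, -8.5) = (54.200, -8.5000). Since PD ⟂ DE (tangency), |PE| = √(8.5² + 25.7²) = 27.069 regardless of where D sits on A1. So E lies on both circle(W, 45.91) and circle(P, 27.069); the below-WK intersection is E = (35.979, -28.518). D is the foot of the tangent from E: D = (46.435, -5.0415).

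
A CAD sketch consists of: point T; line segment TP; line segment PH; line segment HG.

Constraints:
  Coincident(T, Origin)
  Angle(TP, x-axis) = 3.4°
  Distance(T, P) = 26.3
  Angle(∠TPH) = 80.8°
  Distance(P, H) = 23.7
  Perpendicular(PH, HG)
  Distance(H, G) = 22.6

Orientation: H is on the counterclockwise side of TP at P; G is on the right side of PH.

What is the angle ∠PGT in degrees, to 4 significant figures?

24.49°

T is at the origin; TP runs at 3.4° with length 26.3, so P = 26.3·(cos 3.4°, sin 3.4°) = (26.25, 1.560). ∠TPH = 80.8°, so PH runs at 3.4° + (180° − 80.8°) = 102.6° from the x-axis; with |PH| = 23.7, H = P + 23.7·(cos 102.6°, sin 102.6°) = (21.08, 24.69). PH ⟂ HG; with |HG| = 22.6 on the right of PH, G = H + 22.6·(0.9759, 0.2181) = (43.14, 29.62). Then cos ∠PGT = GP·GT / (|GP||GT|), giving 24.49°.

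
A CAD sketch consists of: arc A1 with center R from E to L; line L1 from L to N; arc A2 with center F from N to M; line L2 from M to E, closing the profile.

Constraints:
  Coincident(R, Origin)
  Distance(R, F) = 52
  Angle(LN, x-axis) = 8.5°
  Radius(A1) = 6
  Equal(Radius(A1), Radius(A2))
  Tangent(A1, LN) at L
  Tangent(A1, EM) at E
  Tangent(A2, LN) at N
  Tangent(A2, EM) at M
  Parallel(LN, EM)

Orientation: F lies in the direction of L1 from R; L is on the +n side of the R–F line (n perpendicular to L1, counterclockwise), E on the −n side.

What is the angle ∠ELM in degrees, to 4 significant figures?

77.01°

Tangency of A1 to both parallel lines with radius 6.0 puts L and E at R ± 6.0·n: L = (-0.8869, 5.934), E = (0.8869, -5.934). Equal radii place N and M the same way about F: N = F + 6.0·n = (50.54, 13.62), M = F − 6.0·n = (52.32, 1.752). Then cos ∠ELM = LE·LM / (|LE||LM|), giving 77.01°.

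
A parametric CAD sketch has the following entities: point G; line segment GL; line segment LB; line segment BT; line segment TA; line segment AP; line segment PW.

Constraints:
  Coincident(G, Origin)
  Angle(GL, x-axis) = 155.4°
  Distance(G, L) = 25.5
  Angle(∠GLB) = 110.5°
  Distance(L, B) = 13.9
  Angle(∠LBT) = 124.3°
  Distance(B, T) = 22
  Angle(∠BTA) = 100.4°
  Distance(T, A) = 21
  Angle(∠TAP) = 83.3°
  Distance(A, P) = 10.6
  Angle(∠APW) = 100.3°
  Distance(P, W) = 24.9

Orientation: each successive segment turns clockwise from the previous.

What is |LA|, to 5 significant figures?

34.853

∠LBT = 124.3° gives BT at 30.200° from the x-axis; with |BT| = 22.0, T = (-3.1777, 35.546). ∠BTA = 100.4° gives TA at -49.400° from the x-axis; with |TA| = 21.0, A = (10.489, 19.601). Then |LA| = |A − L| = 34.853.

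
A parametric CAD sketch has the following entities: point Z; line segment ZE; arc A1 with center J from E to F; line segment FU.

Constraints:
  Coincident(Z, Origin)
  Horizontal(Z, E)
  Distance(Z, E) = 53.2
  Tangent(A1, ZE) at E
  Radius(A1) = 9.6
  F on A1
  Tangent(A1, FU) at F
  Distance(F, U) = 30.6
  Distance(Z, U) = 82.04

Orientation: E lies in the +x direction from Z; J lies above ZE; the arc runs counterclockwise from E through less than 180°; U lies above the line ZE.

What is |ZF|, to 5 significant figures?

62.094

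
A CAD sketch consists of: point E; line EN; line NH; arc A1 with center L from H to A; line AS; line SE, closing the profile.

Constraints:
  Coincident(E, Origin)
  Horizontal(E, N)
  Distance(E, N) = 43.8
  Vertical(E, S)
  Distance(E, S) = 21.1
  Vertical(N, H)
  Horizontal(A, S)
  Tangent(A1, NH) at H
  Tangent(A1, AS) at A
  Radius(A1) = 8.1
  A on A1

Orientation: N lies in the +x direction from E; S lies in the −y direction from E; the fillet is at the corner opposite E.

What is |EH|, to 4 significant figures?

45.69

E is at the origin; E and N share the same y with |EN| = 43.8 and N on the +x side, so N = (43.80, 0.000). E and S share the same x with |ES| = 21.1 and S on the −y side, so S = (0.000, -21.10). The virtual corner opposite E is at (43.80, -21.10). The tangent condition forces LH to be normal to NH and the tangent condition forces LA to be normal to AS, with radius 8.1, so the center L sits 8.1 in from both sides at L = (35.70, -13.00). That places the tangent points at H = (43.80, -13.00) on NH and A = (35.70, -21.10) on AS. Then |EH| = |H − E| = 45.69.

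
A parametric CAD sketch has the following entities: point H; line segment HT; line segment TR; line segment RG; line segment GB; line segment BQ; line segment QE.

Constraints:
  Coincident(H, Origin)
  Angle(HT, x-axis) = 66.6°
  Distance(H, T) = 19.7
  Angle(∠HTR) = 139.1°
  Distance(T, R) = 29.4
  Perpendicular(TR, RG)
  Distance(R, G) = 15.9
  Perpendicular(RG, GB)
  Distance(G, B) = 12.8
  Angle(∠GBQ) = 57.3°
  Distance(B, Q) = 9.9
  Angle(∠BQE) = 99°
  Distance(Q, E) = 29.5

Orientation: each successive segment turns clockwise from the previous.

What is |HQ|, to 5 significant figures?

37.222

H is at the origin; HT runs at 66.6° with length 19.7, so T = (7.8238, 18.080). ∠HTR = 139.1° gives TR at 25.700° from the x-axis; with |TR| = 29.4, R = (34.315, 30.829). TR ⟂ RG, so RG runs at -64.300°; with |RG| = 15.9, G = (41.211, 16.502). The perpendicularity gives GB at right angles to RG, so GB runs at -154.30°; with |GB| = 12.8, B = (29.677, 10.951). ∠GBQ = 57.3° gives BQ at 83.000° from the x-axis; with |BQ| = 9.9, Q = (30.883, 20.778). Then |HQ| = |Q − H| = 37.222.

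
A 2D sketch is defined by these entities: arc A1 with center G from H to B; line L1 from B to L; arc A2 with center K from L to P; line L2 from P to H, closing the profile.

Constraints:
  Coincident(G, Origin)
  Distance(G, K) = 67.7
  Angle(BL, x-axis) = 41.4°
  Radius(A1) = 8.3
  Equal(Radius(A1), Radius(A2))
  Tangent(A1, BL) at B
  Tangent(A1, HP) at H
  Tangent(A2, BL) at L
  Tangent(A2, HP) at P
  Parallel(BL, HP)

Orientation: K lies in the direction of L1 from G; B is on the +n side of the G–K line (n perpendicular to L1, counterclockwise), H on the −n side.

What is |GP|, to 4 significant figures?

68.21

The slot axis is L1's direction at 41.4°, so u = (cos 41.4°, sin 41.4°) = (0.7501, 0.6613) and n = (−sin 41.4°, cos 41.4°) = (-0.6613, 0.7501). G is at the origin and K lies 67.7 along u from G, so K = 67.7·u = (50.78, 44.77). Tangency of A1 to both parallel lines with radius 8.3 puts B and H at G ± 8.3·n: B = (-5.489, 6.226), H = (5.489, -6.226). Equal radii place L and P the same way about K: L = K + 8.3·n = (45.29, 51.00), P = K − 8.3·n = (56.27, 38.54). Then |GP| = |P − G| = 68.21.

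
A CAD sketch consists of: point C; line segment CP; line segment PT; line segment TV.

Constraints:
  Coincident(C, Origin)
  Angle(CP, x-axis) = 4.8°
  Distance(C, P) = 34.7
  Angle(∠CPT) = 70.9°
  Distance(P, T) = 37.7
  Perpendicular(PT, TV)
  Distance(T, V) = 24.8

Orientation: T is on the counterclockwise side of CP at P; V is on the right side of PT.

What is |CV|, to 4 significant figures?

63.33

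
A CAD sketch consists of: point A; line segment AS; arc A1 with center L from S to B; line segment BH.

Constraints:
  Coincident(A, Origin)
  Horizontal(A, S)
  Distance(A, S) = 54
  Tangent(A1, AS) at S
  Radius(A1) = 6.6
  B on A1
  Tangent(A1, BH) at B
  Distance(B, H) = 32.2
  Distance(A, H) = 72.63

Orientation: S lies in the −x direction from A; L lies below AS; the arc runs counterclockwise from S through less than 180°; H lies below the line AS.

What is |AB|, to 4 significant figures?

60.94

A is at the origin; AS is horizontal with |AS| = 54.0 and S on the −x side, so S = (-54.00, 0.000). Since A1 is tangent to AS there, LS ⟂ AS, so L = S + (0, -6.6) = (-54.00, -6.600). Since LB ⟂ BH (tangency), |LH| = √(6.6² + 32.2²) = 32.87 regardless of where B sits on A1. So H lies on both circle(A, 72.63) and circle(L, 32.87); the below-AS intersection is H = (-61.53, -38.60). B is the foot of the tangent from H: B = (-60.60, -6.410).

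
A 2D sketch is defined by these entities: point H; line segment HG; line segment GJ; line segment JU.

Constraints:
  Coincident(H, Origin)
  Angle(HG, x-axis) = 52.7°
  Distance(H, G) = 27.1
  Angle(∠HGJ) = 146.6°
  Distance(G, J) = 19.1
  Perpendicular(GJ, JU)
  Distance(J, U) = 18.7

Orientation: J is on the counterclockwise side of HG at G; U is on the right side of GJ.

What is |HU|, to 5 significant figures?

53.583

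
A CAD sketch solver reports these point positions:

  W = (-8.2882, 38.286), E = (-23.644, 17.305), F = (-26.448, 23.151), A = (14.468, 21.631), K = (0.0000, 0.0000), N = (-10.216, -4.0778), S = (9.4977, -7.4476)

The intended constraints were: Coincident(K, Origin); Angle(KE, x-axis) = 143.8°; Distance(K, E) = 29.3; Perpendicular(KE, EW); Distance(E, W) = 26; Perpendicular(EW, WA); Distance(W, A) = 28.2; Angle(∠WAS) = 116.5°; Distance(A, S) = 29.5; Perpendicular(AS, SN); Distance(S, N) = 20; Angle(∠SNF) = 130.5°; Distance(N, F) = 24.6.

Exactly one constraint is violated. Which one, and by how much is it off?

Distance(N, F) = 24.6 — off by 7.10.

K = (0.00, 0.00) ✓; KE at 143.8° ✓; |KE| = 29.30 ✓; ∠(KE, EW) = 90.00° ✓; |EW| = 26.00 ✓; ∠(EW, WA) = 90.00° ✓; |WA| = 28.20 ✓; ∠WAS = 116.5° ✓; |AS| = 29.50 ✓; ∠(AS, SN) = 90.00° ✓; |SN| = 20.00 ✓; ∠SNF = 130.5° ✓; |NF| = 31.70 ✗.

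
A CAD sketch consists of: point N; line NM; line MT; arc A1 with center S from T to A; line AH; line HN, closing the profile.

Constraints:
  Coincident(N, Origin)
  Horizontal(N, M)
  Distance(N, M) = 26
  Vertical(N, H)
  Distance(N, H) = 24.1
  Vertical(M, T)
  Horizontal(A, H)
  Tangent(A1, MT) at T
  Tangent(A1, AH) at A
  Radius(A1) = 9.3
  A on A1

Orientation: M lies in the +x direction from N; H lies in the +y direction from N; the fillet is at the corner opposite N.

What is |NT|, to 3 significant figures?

29.9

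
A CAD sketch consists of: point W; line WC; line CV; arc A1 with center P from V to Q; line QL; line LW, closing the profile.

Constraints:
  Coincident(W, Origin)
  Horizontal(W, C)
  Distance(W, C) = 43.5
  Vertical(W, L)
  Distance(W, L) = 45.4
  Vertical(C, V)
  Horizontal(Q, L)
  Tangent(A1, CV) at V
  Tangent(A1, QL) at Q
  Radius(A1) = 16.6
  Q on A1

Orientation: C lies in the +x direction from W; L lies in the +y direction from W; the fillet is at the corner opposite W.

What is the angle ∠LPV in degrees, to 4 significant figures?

148.3°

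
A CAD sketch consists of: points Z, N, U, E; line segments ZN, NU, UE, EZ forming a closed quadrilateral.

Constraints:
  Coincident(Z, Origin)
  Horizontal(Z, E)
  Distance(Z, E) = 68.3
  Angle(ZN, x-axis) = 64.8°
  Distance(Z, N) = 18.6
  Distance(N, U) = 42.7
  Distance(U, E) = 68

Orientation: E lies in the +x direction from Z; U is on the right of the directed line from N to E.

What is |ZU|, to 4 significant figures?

26.35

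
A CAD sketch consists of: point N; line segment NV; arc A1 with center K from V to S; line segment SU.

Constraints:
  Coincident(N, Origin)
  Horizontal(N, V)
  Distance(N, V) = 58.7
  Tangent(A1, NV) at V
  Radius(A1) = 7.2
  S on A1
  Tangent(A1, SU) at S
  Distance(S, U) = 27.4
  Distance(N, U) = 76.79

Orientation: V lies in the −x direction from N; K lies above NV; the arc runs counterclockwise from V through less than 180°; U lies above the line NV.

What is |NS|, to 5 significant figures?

54.114

Checks: |KS| = 7.200 ✓; ∠(KS, SU) = 90.00° ✓; |SU| = 27.40 ✓; |NU| = 76.79 ✓.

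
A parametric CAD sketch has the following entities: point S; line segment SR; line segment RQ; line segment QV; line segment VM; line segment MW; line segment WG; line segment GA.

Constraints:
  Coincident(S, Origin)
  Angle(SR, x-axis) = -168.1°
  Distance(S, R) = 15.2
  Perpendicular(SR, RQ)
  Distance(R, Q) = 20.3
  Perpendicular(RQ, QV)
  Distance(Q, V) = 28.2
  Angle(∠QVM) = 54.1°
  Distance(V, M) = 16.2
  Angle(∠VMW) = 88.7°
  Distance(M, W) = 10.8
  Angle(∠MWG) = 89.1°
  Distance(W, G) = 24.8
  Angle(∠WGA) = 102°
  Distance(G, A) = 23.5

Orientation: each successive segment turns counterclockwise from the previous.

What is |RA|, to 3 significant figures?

51.8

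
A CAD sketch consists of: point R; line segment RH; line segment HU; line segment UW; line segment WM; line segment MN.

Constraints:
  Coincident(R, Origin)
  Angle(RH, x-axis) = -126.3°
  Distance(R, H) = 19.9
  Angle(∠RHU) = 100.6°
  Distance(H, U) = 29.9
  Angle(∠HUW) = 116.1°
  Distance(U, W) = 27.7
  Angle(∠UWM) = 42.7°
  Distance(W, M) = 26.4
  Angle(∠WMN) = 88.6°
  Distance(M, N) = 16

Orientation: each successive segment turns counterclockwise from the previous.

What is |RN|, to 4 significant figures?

33.25

∠UWM = 42.7° gives WM at 154.3° from the x-axis; with |WM| = 26.4, M = (11.35, -18.32). ∠WMN = 88.6° gives MN at -114.3° from the x-axis; with |MN| = 16.0, N = (4.766, -32.90). Then |RN| = |N − R| = 33.25.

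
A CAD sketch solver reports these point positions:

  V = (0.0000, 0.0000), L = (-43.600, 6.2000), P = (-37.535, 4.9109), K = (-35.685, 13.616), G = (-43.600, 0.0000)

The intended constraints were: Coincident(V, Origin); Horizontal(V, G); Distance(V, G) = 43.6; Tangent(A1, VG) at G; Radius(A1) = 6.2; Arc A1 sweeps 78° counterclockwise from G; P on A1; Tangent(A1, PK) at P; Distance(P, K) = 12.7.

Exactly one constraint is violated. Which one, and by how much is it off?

Distance(P, K) = 12.7 — off by 3.80.

V = (0.00, 0.00) ✓; V.y = 0.00, G.y = 0.00 ✓; |VG| = 43.60 ✓; ∠(LG, GV) = 90.00° ✓; |LG| = 6.200 ✓; bearing(L→P) − bearing(L→G) = 78.00° ✓; |LP| = 6.200 ✓; ∠(LP, PK) = 90.00° ✓; |PK| = 8.900 ✗.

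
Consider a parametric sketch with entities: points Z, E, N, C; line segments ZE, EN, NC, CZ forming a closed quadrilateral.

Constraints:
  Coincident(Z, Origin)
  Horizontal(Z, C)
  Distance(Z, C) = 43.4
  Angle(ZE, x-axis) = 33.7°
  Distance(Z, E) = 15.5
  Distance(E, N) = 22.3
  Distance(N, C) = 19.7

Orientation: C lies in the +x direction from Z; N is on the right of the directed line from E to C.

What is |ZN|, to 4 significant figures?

27.72

Checks: |EN| = 22.30 ✓; |NC| = 19.70 ✓.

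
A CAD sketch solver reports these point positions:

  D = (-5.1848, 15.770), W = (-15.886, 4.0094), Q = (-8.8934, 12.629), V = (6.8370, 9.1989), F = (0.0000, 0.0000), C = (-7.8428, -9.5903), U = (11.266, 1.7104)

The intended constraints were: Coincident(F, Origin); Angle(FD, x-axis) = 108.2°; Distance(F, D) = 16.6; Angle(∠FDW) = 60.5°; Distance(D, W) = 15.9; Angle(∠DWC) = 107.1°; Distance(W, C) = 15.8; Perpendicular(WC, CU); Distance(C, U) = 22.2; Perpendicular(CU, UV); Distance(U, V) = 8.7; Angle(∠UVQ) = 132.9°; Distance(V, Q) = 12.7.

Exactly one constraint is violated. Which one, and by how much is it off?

Distance(V, Q) = 12.7 — off by 3.40.

F = (0.00, 0.00) ✓; FD at 108.2° ✓; |FD| = 16.60 ✓; ∠FDW = 60.50° ✓; |DW| = 15.90 ✓; ∠DWC = 107.1° ✓; |WC| = 15.80 ✓; ∠(WC, CU) = 90.00° ✓; |CU| = 22.20 ✓; ∠(CU, UV) = 90.00° ✓; |UV| = 8.700 ✓; ∠UVQ = 132.9° ✓; |VQ| = 16.10 ✗.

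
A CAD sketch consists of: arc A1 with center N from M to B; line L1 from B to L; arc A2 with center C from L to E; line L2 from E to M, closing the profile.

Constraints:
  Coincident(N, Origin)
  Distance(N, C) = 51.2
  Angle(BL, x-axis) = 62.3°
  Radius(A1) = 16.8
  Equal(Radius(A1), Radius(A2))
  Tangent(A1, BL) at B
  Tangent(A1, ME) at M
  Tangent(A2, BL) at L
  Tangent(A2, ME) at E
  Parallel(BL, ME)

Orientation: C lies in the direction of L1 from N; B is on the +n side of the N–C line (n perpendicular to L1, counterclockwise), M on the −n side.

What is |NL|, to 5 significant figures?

53.886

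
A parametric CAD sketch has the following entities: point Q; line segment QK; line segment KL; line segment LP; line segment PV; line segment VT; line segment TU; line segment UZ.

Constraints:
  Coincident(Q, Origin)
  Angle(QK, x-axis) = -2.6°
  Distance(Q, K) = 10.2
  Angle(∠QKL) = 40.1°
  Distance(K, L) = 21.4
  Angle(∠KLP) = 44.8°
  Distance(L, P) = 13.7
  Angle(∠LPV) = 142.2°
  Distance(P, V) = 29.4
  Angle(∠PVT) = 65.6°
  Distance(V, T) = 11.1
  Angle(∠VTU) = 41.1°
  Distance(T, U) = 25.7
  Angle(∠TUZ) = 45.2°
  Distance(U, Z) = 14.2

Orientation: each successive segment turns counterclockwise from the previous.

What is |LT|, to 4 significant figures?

35.68

∠LPV = 142.2° gives PV at -49.70° from the x-axis; with |PV| = 29.4, V = (14.08, -22.06). ∠PVT = 65.6° gives VT at 64.70° from the x-axis; with |VT| = 11.1, T = (18.82, -12.02). Then |LT| = |T − L| = 35.68.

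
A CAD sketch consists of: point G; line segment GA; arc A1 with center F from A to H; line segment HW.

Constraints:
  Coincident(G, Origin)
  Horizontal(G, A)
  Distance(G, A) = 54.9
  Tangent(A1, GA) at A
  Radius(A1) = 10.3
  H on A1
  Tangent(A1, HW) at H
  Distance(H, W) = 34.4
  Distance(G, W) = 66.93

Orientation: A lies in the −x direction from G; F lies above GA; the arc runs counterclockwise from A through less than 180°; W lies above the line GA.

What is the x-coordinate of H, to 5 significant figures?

-44.678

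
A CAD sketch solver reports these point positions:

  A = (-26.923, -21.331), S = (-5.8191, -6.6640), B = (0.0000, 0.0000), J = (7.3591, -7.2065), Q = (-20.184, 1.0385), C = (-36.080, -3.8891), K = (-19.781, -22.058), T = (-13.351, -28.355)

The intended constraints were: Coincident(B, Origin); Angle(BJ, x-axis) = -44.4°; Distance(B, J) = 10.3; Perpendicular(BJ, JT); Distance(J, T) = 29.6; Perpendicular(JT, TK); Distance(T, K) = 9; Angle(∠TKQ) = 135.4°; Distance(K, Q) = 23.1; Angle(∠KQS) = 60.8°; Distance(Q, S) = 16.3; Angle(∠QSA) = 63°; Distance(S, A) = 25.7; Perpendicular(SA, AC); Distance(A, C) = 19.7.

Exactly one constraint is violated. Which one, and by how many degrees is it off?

Perpendicular(SA, AC) — off by 7.10°.

B = (0.00, 0.00) ✓; BJ at -44.40° ✓; |BJ| = 10.30 ✓; ∠(BJ, JT) = 90.00° ✓; |JT| = 29.60 ✓; ∠(JT, TK) = 90.00° ✓; |TK| = 9.000 ✓; ∠TKQ = 135.4° ✓; |KQ| = 23.10 ✓; ∠KQS = 60.80° ✓; |QS| = 16.30 ✓; ∠QSA = 63.00° ✓; |SA| = 25.70 ✓; ∠(SA, AC) = 97.10° ✗; |AC| = 19.70 ✓.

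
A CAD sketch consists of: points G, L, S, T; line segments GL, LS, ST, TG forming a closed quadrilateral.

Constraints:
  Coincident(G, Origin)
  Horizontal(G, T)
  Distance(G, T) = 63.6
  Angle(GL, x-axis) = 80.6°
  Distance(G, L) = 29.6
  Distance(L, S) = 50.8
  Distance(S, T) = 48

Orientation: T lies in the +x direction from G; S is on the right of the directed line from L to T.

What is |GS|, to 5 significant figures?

27.623

G is at the origin; GT is horizontal with |GT| = 63.6 and T in +x, so T = (63.6, 0). GL runs at 80.6° with |GL| = 29.6, so L = (4.8344, 29.203). S is determined by |LS| = 50.8 and |ST| = 48.0 together: it lies at the intersection of circle(L, 50.8) and circle(T, 48.0). With |LT| = 65.621, the foot of the radical line on LT is 34.919 from L and the perpendicular offset is √(50.8² − 34.919²) = 36.896. Taking the right-of-LT solution: S = (19.685, -19.378).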